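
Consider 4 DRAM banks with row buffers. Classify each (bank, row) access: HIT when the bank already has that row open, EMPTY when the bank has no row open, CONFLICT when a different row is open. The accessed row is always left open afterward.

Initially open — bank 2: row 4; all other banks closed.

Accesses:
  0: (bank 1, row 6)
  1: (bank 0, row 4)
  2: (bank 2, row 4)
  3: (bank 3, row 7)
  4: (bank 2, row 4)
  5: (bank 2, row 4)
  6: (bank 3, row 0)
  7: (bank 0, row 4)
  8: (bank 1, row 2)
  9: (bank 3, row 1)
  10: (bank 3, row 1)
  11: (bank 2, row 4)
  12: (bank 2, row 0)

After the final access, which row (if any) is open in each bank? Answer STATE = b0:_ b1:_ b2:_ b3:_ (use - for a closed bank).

STATE = b0:4 b1:2 b2:0 b3:1

  [0] b1 r6: no row ⇒ E
  [1] b0 r4: no row ⇒ E
  [2] b2 r4: had r4 ⇒ H
  [3] b3 r7: no row ⇒ E
  [4] b2 r4: had r4 ⇒ H
  [5] b2 r4: had r4 ⇒ H
  [6] b3 r0: had r7 ⇒ C
  [7] b0 r4: had r4 ⇒ H
  [8] b1 r2: had r6 ⇒ C
  [9] b3 r1: had r0 ⇒ C
  [10] b3 r1: had r1 ⇒ H
  [11] b2 r4: had r4 ⇒ H
  [12] b2 r0: had r4 ⇒ C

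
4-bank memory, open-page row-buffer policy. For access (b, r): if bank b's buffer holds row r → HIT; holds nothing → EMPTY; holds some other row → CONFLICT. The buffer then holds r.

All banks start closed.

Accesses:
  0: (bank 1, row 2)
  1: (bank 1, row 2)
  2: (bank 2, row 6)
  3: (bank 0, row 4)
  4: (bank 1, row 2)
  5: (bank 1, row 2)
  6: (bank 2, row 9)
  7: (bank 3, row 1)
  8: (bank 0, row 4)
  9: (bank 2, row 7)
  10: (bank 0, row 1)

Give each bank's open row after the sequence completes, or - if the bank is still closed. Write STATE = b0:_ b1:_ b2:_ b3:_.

#0 (1,2) E
#1 (1,2) H  (was 2)
#2 (2,6) E
#3 (0,4) E
#4 (1,2) H  (was 2)
#5 (1,2) H  (was 2)
#6 (2,9) C  (was 6)
#7 (3,1) E
#8 (0,4) H  (was 4)
#9 (2,7) C  (was 9)
#10 (0,1) C  (was 4)

STATE = b0:1 b1:2 b2:7 b3:1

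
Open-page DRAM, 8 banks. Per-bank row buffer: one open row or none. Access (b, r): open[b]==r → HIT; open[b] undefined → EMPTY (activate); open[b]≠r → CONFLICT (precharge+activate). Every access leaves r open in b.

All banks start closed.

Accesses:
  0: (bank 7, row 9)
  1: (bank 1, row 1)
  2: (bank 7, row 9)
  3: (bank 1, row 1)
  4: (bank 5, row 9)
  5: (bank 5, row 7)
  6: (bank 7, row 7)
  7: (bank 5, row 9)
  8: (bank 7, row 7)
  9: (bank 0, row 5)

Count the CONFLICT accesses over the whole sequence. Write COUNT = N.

COUNT = 3

step 0: bank7 None->9 [EMPTY]
step 1: bank1 None->1 [EMPTY]
step 2: bank7 9->9 [HIT]
step 3: bank1 1->1 [HIT]
step 4: bank5 None->9 [EMPTY]
step 5: bank5 9->7 [CONFLICT]
step 6: bank7 9->7 [CONFLICT]
step 7: bank5 7->9 [CONFLICT]
step 8: bank7 7->7 [HIT]
step 9: bank0 None->5 [EMPTY]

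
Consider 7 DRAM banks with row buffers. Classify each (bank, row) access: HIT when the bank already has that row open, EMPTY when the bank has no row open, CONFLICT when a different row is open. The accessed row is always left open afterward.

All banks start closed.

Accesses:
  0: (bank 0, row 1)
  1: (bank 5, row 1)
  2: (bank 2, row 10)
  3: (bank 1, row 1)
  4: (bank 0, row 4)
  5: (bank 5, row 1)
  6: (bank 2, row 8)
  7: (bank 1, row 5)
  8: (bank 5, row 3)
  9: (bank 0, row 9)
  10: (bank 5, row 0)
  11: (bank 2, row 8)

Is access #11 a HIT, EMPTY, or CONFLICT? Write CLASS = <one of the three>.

CLASS = HIT

  [0] b0 r1: no row ⇒ E
  [1] b5 r1: no row ⇒ E
  [2] b2 r10: no row ⇒ E
  [3] b1 r1: no row ⇒ E
  [4] b0 r4: had r1 ⇒ C
  [5] b5 r1: had r1 ⇒ H
  [6] b2 r8: had r10 ⇒ C
  [7] b1 r5: had r1 ⇒ C
  [8] b5 r3: had r1 ⇒ C
  [9] b0 r9: had r4 ⇒ C
  [10] b5 r0: had r3 ⇒ C
  [11] b2 r8: had r8 ⇒ H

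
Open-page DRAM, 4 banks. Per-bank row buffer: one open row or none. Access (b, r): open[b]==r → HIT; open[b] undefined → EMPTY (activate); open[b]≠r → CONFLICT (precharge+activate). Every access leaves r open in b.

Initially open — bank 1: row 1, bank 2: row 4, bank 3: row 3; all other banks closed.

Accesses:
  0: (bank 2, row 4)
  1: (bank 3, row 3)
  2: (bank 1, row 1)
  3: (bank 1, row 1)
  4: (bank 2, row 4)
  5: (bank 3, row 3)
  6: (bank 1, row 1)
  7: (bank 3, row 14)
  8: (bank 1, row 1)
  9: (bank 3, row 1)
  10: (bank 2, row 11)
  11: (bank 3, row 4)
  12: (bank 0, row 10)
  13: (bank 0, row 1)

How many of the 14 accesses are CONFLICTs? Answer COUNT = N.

COUNT = 5

step 0: bank2 4->4 [HIT]
step 1: bank3 3->3 [HIT]
step 2: bank1 1->1 [HIT]
step 3: bank1 1->1 [HIT]
step 4: bank2 4->4 [HIT]
step 5: bank3 3->3 [HIT]
step 6: bank1 1->1 [HIT]
step 7: bank3 3->14 [CONFLICT]
step 8: bank1 1->1 [HIT]
step 9: bank3 14->1 [CONFLICT]
step 10: bank2 4->11 [CONFLICT]
step 11: bank3 1->4 [CONFLICT]
step 12: bank0 None->10 [EMPTY]
step 13: bank0 10->1 [CONFLICT]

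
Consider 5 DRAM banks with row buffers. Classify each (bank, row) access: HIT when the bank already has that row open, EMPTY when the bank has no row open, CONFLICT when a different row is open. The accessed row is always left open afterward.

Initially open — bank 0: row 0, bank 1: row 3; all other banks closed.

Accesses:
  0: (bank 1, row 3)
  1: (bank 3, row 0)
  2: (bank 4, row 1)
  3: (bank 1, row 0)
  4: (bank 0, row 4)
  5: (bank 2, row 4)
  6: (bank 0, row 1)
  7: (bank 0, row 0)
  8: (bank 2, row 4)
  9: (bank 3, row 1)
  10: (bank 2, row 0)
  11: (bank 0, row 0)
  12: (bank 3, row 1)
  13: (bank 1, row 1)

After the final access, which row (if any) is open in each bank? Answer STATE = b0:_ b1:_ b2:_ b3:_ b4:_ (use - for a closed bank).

  [0] b1 r3: had r3 ⇒ H
  [1] b3 r0: no row ⇒ E
  [2] b4 r1: no row ⇒ E
  [3] b1 r0: had r3 ⇒ C
  [4] b0 r4: had r0 ⇒ C
  [5] b2 r4: no row ⇒ E
  [6] b0 r1: had r4 ⇒ C
  [7] b0 r0: had r1 ⇒ C
  [8] b2 r4: had r4 ⇒ H
  [9] b3 r1: had r0 ⇒ C
  [10] b2 r0: had r4 ⇒ C
  [11] b0 r0: had r0 ⇒ H
  [12] b3 r1: had r1 ⇒ H
  [13] b1 r1: had r0 ⇒ C

STATE = b0:0 b1:1 b2:0 b3:1 b4:1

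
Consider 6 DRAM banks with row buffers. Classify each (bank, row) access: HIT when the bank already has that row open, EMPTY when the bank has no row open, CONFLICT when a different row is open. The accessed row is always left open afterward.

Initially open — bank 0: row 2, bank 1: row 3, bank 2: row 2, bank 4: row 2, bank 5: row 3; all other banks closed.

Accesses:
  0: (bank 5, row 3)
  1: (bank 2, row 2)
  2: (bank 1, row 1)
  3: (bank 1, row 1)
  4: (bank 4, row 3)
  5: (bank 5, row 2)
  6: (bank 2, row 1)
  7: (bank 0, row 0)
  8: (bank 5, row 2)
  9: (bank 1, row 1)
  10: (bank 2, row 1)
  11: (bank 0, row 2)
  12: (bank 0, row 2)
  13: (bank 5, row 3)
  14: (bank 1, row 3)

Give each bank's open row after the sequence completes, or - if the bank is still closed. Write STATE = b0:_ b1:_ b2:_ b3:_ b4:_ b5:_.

0: bank 5 row 3 — prev 3 → HIT
1: bank 2 row 2 — prev 2 → HIT
2: bank 1 row 1 — prev 3 → CONFLICT
3: bank 1 row 1 — prev 1 → HIT
4: bank 4 row 3 — prev 2 → CONFLICT
5: bank 5 row 2 — prev 3 → CONFLICT
6: bank 2 row 1 — prev 2 → CONFLICT
7: bank 0 row 0 — prev 2 → CONFLICT
8: bank 5 row 2 — prev 2 → HIT
9: bank 1 row 1 — prev 1 → HIT
10: bank 2 row 1 — prev 1 → HIT
11: bank 0 row 2 — prev 0 → CONFLICT
12: bank 0 row 2 — prev 2 → HIT
13: bank 5 row 3 — prev 2 → CONFLICT
14: bank 1 row 3 — prev 1 → CONFLICT

STATE = b0:2 b1:3 b2:1 b3:- b4:3 b5:3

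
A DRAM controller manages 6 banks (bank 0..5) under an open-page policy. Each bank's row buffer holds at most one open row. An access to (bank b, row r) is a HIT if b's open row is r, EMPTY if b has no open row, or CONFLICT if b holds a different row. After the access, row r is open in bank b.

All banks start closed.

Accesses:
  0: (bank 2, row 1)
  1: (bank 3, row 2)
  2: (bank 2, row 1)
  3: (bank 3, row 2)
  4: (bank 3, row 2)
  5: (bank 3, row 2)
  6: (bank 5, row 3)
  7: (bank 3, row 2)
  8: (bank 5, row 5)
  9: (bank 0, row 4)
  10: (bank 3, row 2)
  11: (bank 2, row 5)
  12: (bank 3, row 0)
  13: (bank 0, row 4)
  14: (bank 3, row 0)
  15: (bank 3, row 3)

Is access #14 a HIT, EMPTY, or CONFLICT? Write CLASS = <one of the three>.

#0 (2,1) E
#1 (3,2) E
#2 (2,1) H  (was 1)
#3 (3,2) H  (was 2)
#4 (3,2) H  (was 2)
#5 (3,2) H  (was 2)
#6 (5,3) E
#7 (3,2) H  (was 2)
#8 (5,5) C  (was 3)
#9 (0,4) E
#10 (3,2) H  (was 2)
#11 (2,5) C  (was 1)
#12 (3,0) C  (was 2)
#13 (0,4) H  (was 4)
#14 (3,0) H  (was 0)
#15 (3,3) C  (was 0)

CLASS = HIT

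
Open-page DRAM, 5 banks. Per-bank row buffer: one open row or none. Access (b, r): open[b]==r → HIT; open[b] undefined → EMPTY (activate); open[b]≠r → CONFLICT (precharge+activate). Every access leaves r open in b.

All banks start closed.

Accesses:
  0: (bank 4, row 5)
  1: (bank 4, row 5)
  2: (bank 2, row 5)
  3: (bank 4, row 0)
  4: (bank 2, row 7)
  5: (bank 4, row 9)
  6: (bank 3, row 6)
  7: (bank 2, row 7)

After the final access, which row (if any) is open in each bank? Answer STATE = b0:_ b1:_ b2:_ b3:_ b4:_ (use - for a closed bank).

STATE = b0:- b1:- b2:7 b3:6 b4:9

#0 (4,5) E
#1 (4,5) H  (was 5)
#2 (2,5) E
#3 (4,0) C  (was 5)
#4 (2,7) C  (was 5)
#5 (4,9) C  (was 0)
#6 (3,6) E
#7 (2,7) H  (was 7)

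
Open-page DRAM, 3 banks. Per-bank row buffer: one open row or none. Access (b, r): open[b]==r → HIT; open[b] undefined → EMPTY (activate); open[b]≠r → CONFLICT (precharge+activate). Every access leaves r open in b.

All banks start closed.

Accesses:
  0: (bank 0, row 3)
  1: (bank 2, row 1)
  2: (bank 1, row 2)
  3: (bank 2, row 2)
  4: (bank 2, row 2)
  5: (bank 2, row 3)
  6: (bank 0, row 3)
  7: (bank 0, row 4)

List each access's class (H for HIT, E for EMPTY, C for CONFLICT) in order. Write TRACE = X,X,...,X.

0: bank 0 row 3 — prev None → EMPTY
1: bank 2 row 1 — prev None → EMPTY
2: bank 1 row 2 — prev None → EMPTY
3: bank 2 row 2 — prev 1 → CONFLICT
4: bank 2 row 2 — prev 2 → HIT
5: bank 2 row 3 — prev 2 → CONFLICT
6: bank 0 row 3 — prev 3 → HIT
7: bank 0 row 4 — prev 3 → CONFLICT

TRACE = E,E,E,C,H,C,H,C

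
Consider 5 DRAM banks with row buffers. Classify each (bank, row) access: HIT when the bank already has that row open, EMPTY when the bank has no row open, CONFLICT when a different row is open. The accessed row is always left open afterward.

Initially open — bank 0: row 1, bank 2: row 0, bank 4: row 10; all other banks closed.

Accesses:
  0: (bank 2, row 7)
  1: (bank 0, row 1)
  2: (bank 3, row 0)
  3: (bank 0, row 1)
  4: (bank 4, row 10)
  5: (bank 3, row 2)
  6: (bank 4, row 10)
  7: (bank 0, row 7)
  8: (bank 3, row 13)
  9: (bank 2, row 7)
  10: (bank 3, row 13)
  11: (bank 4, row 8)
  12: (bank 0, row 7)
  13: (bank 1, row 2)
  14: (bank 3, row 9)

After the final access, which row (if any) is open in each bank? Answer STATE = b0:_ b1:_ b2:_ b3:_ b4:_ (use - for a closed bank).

STATE = b0:7 b1:2 b2:7 b3:9 b4:8

step 0: bank2 0->7 [CONFLICT]
step 1: bank0 1->1 [HIT]
step 2: bank3 None->0 [EMPTY]
step 3: bank0 1->1 [HIT]
step 4: bank4 10->10 [HIT]
step 5: bank3 0->2 [CONFLICT]
step 6: bank4 10->10 [HIT]
step 7: bank0 1->7 [CONFLICT]
step 8: bank3 2->13 [CONFLICT]
step 9: bank2 7->7 [HIT]
step 10: bank3 13->13 [HIT]
step 11: bank4 10->8 [CONFLICT]
step 12: bank0 7->7 [HIT]
step 13: bank1 None->2 [EMPTY]
step 14: bank3 13->9 [CONFLICT]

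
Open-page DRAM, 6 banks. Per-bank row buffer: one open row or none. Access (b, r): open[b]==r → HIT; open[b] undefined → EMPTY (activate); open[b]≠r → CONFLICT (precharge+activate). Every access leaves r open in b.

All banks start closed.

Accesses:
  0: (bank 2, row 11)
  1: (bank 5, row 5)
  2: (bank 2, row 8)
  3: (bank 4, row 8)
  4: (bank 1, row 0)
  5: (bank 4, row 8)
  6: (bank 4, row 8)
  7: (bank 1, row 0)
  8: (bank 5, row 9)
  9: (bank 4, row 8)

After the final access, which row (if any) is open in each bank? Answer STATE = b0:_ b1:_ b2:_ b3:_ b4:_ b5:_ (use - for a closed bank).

#0 (2,11) E
#1 (5,5) E
#2 (2,8) C  (was 11)
#3 (4,8) E
#4 (1,0) E
#5 (4,8) H  (was 8)
#6 (4,8) H  (was 8)
#7 (1,0) H  (was 0)
#8 (5,9) C  (was 5)
#9 (4,8) H  (was 8)

STATE = b0:- b1:0 b2:8 b3:- b4:8 b5:9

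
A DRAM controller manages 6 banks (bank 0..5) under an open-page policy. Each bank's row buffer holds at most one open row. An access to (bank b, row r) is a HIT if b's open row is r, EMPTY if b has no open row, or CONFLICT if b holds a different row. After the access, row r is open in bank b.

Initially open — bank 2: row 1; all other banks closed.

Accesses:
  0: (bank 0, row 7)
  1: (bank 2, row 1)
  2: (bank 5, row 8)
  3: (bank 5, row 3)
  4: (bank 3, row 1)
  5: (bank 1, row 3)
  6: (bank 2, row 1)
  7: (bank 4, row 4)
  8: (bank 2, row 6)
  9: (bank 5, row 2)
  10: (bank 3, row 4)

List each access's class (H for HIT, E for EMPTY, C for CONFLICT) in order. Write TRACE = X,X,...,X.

TRACE = E,H,E,C,E,E,H,E,C,C,C

#0 (0,7) E
#1 (2,1) H  (was 1)
#2 (5,8) E
#3 (5,3) C  (was 8)
#4 (3,1) E
#5 (1,3) E
#6 (2,1) H  (was 1)
#7 (4,4) E
#8 (2,6) C  (was 1)
#9 (5,2) C  (was 3)
#10 (3,4) C  (was 1)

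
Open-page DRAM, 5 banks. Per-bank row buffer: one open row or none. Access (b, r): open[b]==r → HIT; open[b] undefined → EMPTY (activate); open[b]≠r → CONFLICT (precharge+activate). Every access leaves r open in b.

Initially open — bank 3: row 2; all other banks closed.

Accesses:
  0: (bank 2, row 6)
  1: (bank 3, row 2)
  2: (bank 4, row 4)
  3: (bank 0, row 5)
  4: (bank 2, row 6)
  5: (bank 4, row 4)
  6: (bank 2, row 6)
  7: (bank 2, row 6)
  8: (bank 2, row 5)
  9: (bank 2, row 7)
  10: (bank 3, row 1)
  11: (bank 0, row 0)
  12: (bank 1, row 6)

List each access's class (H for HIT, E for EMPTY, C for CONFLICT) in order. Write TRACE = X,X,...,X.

TRACE = E,H,E,E,H,H,H,H,C,C,C,C,E

step 0: bank2 None->6 [EMPTY]
step 1: bank3 2->2 [HIT]
step 2: bank4 None->4 [EMPTY]
step 3: bank0 None->5 [EMPTY]
step 4: bank2 6->6 [HIT]
step 5: bank4 4->4 [HIT]
step 6: bank2 6->6 [HIT]
step 7: bank2 6->6 [HIT]
step 8: bank2 6->5 [CONFLICT]
step 9: bank2 5->7 [CONFLICT]
step 10: bank3 2->1 [CONFLICT]
step 11: bank0 5->0 [CONFLICT]
step 12: bank1 None->6 [EMPTY]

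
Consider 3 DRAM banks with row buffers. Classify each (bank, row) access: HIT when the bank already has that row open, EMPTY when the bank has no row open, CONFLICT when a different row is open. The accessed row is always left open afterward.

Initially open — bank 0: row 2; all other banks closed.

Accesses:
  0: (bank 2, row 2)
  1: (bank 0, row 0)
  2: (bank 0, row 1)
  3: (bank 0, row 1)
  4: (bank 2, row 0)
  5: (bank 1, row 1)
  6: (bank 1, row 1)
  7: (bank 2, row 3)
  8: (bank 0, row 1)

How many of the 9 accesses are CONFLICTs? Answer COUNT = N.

COUNT = 4

  [0] b2 r2: no row ⇒ E
  [1] b0 r0: had r2 ⇒ C
  [2] b0 r1: had r0 ⇒ C
  [3] b0 r1: had r1 ⇒ H
  [4] b2 r0: had r2 ⇒ C
  [5] b1 r1: no row ⇒ E
  [6] b1 r1: had r1 ⇒ H
  [7] b2 r3: had r0 ⇒ C
  [8] b0 r1: had r1 ⇒ H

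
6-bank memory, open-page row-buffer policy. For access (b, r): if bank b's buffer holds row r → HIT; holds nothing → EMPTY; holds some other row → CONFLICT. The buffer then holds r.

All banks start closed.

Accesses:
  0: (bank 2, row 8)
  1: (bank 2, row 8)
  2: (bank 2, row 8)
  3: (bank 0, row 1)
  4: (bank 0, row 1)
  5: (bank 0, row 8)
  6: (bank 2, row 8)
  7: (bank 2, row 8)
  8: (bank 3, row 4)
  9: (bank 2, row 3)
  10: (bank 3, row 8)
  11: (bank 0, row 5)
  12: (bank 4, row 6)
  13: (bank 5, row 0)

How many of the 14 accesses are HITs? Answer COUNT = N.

  [0] b2 r8: no row ⇒ E
  [1] b2 r8: had r8 ⇒ H
  [2] b2 r8: had r8 ⇒ H
  [3] b0 r1: no row ⇒ E
  [4] b0 r1: had r1 ⇒ H
  [5] b0 r8: had r1 ⇒ C
  [6] b2 r8: had r8 ⇒ H
  [7] b2 r8: had r8 ⇒ H
  [8] b3 r4: no row ⇒ E
  [9] b2 r3: had r8 ⇒ C
  [10] b3 r8: had r4 ⇒ C
  [11] b0 r5: had r8 ⇒ C
  [12] b4 r6: no row ⇒ E
  [13] b5 r0: no row ⇒ E

COUNT = 5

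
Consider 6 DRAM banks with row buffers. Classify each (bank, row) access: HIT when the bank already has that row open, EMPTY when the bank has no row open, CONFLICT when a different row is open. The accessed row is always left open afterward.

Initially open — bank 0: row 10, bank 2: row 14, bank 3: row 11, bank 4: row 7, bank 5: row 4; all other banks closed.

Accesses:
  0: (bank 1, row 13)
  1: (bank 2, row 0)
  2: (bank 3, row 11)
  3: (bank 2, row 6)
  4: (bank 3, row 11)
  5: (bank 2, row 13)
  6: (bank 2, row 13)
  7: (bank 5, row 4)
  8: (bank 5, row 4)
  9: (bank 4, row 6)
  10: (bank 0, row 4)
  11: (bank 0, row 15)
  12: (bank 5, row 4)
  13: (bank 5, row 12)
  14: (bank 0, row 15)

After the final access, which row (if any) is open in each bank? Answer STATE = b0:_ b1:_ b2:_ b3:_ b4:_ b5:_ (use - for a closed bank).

STATE = b0:15 b1:13 b2:13 b3:11 b4:6 b5:12

0: bank 1 row 13 — prev None → EMPTY
1: bank 2 row 0 — prev 14 → CONFLICT
2: bank 3 row 11 — prev 11 → HIT
3: bank 2 row 6 — prev 0 → CONFLICT
4: bank 3 row 11 — prev 11 → HIT
5: bank 2 row 13 — prev 6 → CONFLICT
6: bank 2 row 13 — prev 13 → HIT
7: bank 5 row 4 — prev 4 → HIT
8: bank 5 row 4 — prev 4 → HIT
9: bank 4 row 6 — prev 7 → CONFLICT
10: bank 0 row 4 — prev 10 → CONFLICT
11: bank 0 row 15 — prev 4 → CONFLICT
12: bank 5 row 4 — prev 4 → HIT
13: bank 5 row 12 — prev 4 → CONFLICT
14: bank 0 row 15 — prev 15 → HIT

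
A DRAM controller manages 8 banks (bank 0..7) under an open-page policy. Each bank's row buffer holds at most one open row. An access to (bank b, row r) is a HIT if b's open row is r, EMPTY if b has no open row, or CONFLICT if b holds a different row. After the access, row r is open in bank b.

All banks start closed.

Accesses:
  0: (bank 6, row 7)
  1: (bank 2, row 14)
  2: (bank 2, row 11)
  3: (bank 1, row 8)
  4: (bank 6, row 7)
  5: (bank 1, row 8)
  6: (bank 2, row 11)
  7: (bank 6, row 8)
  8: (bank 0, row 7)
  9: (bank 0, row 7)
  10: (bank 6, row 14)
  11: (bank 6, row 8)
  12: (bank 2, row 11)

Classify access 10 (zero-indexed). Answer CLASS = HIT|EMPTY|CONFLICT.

0: bank 6 row 7 — prev None → EMPTY
1: bank 2 row 14 — prev None → EMPTY
2: bank 2 row 11 — prev 14 → CONFLICT
3: bank 1 row 8 — prev None → EMPTY
4: bank 6 row 7 — prev 7 → HIT
5: bank 1 row 8 — prev 8 → HIT
6: bank 2 row 11 — prev 11 → HIT
7: bank 6 row 8 — prev 7 → CONFLICT
8: bank 0 row 7 — prev None → EMPTY
9: bank 0 row 7 — prev 7 → HIT
10: bank 6 row 14 — prev 8 → CONFLICT
11: bank 6 row 8 — prev 14 → CONFLICT
12: bank 2 row 11 — prev 11 → HIT

CLASS = CONFLICT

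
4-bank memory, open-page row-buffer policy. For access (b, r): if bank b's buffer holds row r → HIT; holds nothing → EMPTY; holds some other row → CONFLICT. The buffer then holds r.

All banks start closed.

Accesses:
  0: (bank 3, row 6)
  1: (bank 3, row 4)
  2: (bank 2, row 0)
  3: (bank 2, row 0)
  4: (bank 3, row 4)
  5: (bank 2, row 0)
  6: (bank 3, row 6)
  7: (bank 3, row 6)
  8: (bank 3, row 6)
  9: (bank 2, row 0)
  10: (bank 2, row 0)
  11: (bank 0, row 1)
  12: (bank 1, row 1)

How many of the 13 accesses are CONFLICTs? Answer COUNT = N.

COUNT = 2

#0 (3,6) E
#1 (3,4) C  (was 6)
#2 (2,0) E
#3 (2,0) H  (was 0)
#4 (3,4) H  (was 4)
#5 (2,0) H  (was 0)
#6 (3,6) C  (was 4)
#7 (3,6) H  (was 6)
#8 (3,6) H  (was 6)
#9 (2,0) H  (was 0)
#10 (2,0) H  (was 0)
#11 (0,1) E
#12 (1,1) E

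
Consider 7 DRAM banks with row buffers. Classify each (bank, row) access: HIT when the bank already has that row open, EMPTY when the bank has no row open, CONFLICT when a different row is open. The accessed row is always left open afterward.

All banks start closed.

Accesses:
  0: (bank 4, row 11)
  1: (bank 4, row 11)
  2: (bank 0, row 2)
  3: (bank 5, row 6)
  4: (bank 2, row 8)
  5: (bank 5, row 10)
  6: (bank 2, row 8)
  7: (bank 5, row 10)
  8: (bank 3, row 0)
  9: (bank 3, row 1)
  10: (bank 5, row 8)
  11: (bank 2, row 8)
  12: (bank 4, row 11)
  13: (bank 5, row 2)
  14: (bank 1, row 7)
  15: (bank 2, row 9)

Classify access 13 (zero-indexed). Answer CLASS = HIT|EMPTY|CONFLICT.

  [0] b4 r11: no row ⇒ E
  [1] b4 r11: had r11 ⇒ H
  [2] b0 r2: no row ⇒ E
  [3] b5 r6: no row ⇒ E
  [4] b2 r8: no row ⇒ E
  [5] b5 r10: had r6 ⇒ C
  [6] b2 r8: had r8 ⇒ H
  [7] b5 r10: had r10 ⇒ H
  [8] b3 r0: no row ⇒ E
  [9] b3 r1: had r0 ⇒ C
  [10] b5 r8: had r10 ⇒ C
  [11] b2 r8: had r8 ⇒ H
  [12] b4 r11: had r11 ⇒ H
  [13] b5 r2: had r8 ⇒ C
  [14] b1 r7: no row ⇒ E
  [15] b2 r9: had r8 ⇒ C

CLASS = CONFLICT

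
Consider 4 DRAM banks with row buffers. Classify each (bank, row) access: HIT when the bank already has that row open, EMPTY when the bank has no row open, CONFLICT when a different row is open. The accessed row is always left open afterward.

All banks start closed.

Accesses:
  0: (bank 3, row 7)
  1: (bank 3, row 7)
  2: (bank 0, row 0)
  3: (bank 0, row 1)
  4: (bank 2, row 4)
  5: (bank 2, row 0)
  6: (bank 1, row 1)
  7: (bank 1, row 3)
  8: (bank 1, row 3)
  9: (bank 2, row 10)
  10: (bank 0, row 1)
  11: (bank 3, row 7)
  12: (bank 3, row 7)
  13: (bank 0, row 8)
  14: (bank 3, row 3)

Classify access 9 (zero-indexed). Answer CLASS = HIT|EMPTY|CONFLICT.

0: bank 3 row 7 — prev None → EMPTY
1: bank 3 row 7 — prev 7 → HIT
2: bank 0 row 0 — prev None → EMPTY
3: bank 0 row 1 — prev 0 → CONFLICT
4: bank 2 row 4 — prev None → EMPTY
5: bank 2 row 0 — prev 4 → CONFLICT
6: bank 1 row 1 — prev None → EMPTY
7: bank 1 row 3 — prev 1 → CONFLICT
8: bank 1 row 3 — prev 3 → HIT
9: bank 2 row 10 — prev 0 → CONFLICT
10: bank 0 row 1 — prev 1 → HIT
11: bank 3 row 7 — prev 7 → HIT
12: bank 3 row 7 — prev 7 → HIT
13: bank 0 row 8 — prev 1 → CONFLICT
14: bank 3 row 3 — prev 7 → CONFLICT

CLASS = CONFLICT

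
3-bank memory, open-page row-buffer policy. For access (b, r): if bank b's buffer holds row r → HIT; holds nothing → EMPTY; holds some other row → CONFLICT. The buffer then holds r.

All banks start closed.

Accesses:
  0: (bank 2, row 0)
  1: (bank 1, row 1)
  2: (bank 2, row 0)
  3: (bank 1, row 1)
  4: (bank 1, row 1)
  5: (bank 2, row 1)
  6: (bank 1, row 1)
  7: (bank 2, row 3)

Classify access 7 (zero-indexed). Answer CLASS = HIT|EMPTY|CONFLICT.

step 0: bank2 None->0 [EMPTY]
step 1: bank1 None->1 [EMPTY]
step 2: bank2 0->0 [HIT]
step 3: bank1 1->1 [HIT]
step 4: bank1 1->1 [HIT]
step 5: bank2 0->1 [CONFLICT]
step 6: bank1 1->1 [HIT]
step 7: bank2 1->3 [CONFLICT]

CLASS = CONFLICT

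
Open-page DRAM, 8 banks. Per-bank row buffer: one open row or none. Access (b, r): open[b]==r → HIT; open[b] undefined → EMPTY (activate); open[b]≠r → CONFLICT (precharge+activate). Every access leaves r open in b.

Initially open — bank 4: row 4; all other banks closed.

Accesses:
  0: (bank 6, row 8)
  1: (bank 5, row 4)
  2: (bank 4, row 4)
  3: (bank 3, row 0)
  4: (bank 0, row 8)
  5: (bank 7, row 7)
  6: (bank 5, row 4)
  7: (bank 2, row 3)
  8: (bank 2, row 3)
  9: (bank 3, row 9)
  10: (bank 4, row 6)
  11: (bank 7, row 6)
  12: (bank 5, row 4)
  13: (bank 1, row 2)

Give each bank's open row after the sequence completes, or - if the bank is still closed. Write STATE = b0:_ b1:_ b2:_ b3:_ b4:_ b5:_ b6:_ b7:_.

  [0] b6 r8: no row ⇒ E
  [1] b5 r4: no row ⇒ E
  [2] b4 r4: had r4 ⇒ H
  [3] b3 r0: no row ⇒ E
  [4] b0 r8: no row ⇒ E
  [5] b7 r7: no row ⇒ E
  [6] b5 r4: had r4 ⇒ H
  [7] b2 r3: no row ⇒ E
  [8] b2 r3: had r3 ⇒ H
  [9] b3 r9: had r0 ⇒ C
  [10] b4 r6: had r4 ⇒ C
  [11] b7 r6: had r7 ⇒ C
  [12] b5 r4: had r4 ⇒ H
  [13] b1 r2: no row ⇒ E

STATE = b0:8 b1:2 b2:3 b3:9 b4:6 b5:4 b6:8 b7:6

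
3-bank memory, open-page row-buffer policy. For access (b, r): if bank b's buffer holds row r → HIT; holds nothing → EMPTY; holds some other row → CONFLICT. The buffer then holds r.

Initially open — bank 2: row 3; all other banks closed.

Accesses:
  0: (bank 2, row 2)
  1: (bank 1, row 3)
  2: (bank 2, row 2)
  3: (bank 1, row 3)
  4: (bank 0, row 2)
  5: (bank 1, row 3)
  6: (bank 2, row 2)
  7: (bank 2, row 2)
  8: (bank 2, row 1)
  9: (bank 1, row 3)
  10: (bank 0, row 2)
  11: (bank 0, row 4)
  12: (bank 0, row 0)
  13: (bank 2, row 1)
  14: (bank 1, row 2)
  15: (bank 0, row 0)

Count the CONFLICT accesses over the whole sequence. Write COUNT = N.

0: bank 2 row 2 — prev 3 → CONFLICT
1: bank 1 row 3 — prev None → EMPTY
2: bank 2 row 2 — prev 2 → HIT
3: bank 1 row 3 — prev 3 → HIT
4: bank 0 row 2 — prev None → EMPTY
5: bank 1 row 3 — prev 3 → HIT
6: bank 2 row 2 — prev 2 → HIT
7: bank 2 row 2 — prev 2 → HIT
8: bank 2 row 1 — prev 2 → CONFLICT
9: bank 1 row 3 — prev 3 → HIT
10: bank 0 row 2 — prev 2 → HIT
11: bank 0 row 4 — prev 2 → CONFLICT
12: bank 0 row 0 — prev 4 → CONFLICT
13: bank 2 row 1 — prev 1 → HIT
14: bank 1 row 2 — prev 3 → CONFLICT
15: bank 0 row 0 — prev 0 → HIT

COUNT = 5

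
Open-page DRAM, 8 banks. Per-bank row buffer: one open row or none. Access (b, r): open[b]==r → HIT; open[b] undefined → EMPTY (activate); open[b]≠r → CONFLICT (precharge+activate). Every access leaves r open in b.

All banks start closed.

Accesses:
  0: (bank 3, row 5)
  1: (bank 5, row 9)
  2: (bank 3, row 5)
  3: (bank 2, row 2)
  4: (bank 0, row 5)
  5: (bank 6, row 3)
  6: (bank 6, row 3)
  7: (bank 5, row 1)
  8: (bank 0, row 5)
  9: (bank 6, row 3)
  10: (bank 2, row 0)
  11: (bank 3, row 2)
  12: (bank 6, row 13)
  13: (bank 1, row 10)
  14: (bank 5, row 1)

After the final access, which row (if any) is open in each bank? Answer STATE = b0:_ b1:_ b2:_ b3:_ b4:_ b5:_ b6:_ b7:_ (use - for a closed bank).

STATE = b0:5 b1:10 b2:0 b3:2 b4:- b5:1 b6:13 b7:-

0: bank 3 row 5 — prev None → EMPTY
1: bank 5 row 9 — prev None → EMPTY
2: bank 3 row 5 — prev 5 → HIT
3: bank 2 row 2 — prev None → EMPTY
4: bank 0 row 5 — prev None → EMPTY
5: bank 6 row 3 — prev None → EMPTY
6: bank 6 row 3 — prev 3 → HIT
7: bank 5 row 1 — prev 9 → CONFLICT
8: bank 0 row 5 — prev 5 → HIT
9: bank 6 row 3 — prev 3 → HIT
10: bank 2 row 0 — prev 2 → CONFLICT
11: bank 3 row 2 — prev 5 → CONFLICT
12: bank 6 row 13 — prev 3 → CONFLICT
13: bank 1 row 10 — prev None → EMPTY
14: bank 5 row 1 — prev 1 → HIT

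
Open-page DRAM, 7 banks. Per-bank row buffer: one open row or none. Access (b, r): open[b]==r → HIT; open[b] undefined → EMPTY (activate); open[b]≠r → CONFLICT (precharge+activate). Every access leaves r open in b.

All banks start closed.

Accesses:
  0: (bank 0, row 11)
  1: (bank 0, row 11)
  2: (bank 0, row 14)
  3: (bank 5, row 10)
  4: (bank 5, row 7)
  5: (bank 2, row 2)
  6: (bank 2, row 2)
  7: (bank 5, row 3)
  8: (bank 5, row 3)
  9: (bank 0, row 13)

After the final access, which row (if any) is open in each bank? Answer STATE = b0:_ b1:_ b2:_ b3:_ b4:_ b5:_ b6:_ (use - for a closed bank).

step 0: bank0 None->11 [EMPTY]
step 1: bank0 11->11 [HIT]
step 2: bank0 11->14 [CONFLICT]
step 3: bank5 None->10 [EMPTY]
step 4: bank5 10->7 [CONFLICT]
step 5: bank2 None->2 [EMPTY]
step 6: bank2 2->2 [HIT]
step 7: bank5 7->3 [CONFLICT]
step 8: bank5 3->3 [HIT]
step 9: bank0 14->13 [CONFLICT]

STATE = b0:13 b1:- b2:2 b3:- b4:- b5:3 b6:-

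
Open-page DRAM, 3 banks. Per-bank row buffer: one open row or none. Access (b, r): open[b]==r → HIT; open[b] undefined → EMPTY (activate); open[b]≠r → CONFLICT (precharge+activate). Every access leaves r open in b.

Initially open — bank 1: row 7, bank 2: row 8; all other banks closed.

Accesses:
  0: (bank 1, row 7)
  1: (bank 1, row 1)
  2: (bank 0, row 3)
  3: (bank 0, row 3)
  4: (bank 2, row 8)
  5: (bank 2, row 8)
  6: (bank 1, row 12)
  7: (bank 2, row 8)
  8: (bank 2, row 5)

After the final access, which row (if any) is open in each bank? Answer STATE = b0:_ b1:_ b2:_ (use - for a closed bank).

STATE = b0:3 b1:12 b2:5

0: bank 1 row 7 — prev 7 → HIT
1: bank 1 row 1 — prev 7 → CONFLICT
2: bank 0 row 3 — prev None → EMPTY
3: bank 0 row 3 — prev 3 → HIT
4: bank 2 row 8 — prev 8 → HIT
5: bank 2 row 8 — prev 8 → HIT
6: bank 1 row 12 — prev 1 → CONFLICT
7: bank 2 row 8 — prev 8 → HIT
8: bank 2 row 5 — prev 8 → CONFLICT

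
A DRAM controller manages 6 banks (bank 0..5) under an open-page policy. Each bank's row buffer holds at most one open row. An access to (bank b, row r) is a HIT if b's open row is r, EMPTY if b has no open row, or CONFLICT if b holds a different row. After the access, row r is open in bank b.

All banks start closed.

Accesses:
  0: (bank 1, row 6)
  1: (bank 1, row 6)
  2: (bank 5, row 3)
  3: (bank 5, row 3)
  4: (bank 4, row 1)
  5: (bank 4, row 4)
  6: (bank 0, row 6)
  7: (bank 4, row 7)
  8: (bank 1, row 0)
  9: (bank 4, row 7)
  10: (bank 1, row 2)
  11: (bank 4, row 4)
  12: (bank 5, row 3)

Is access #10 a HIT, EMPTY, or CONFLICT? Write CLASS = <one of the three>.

CLASS = CONFLICT

0: bank 1 row 6 — prev None → EMPTY
1: bank 1 row 6 — prev 6 → HIT
2: bank 5 row 3 — prev None → EMPTY
3: bank 5 row 3 — prev 3 → HIT
4: bank 4 row 1 — prev None → EMPTY
5: bank 4 row 4 — prev 1 → CONFLICT
6: bank 0 row 6 — prev None → EMPTY
7: bank 4 row 7 — prev 4 → CONFLICT
8: bank 1 row 0 — prev 6 → CONFLICT
9: bank 4 row 7 — prev 7 → HIT
10: bank 1 row 2 — prev 0 → CONFLICT
11: bank 4 row 4 — prev 7 → CONFLICT
12: bank 5 row 3 — prev 3 → HIT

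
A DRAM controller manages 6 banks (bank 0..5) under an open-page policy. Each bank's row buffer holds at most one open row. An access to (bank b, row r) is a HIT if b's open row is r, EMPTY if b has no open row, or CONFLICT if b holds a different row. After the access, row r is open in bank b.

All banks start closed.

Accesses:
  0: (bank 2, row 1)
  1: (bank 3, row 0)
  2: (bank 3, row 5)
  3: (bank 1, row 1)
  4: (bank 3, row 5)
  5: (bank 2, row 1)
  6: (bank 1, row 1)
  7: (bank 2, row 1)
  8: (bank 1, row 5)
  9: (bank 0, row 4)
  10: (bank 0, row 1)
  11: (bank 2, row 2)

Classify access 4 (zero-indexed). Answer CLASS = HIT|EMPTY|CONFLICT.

  [0] b2 r1: no row ⇒ E
  [1] b3 r0: no row ⇒ E
  [2] b3 r5: had r0 ⇒ C
  [3] b1 r1: no row ⇒ E
  [4] b3 r5: had r5 ⇒ H
  [5] b2 r1: had r1 ⇒ H
  [6] b1 r1: had r1 ⇒ H
  [7] b2 r1: had r1 ⇒ H
  [8] b1 r5: had r1 ⇒ C
  [9] b0 r4: no row ⇒ E
  [10] b0 r1: had r4 ⇒ C
  [11] b2 r2: had r1 ⇒ C

CLASS = HIT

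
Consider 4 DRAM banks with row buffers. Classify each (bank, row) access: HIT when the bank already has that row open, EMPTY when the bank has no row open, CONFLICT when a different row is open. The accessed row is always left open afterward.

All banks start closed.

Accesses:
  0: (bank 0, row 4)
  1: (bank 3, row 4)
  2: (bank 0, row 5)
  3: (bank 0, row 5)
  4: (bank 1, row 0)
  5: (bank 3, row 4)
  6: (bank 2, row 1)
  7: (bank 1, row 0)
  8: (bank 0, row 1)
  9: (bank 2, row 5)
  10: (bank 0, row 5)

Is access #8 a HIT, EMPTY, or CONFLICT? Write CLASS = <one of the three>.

#0 (0,4) E
#1 (3,4) E
#2 (0,5) C  (was 4)
#3 (0,5) H  (was 5)
#4 (1,0) E
#5 (3,4) H  (was 4)
#6 (2,1) E
#7 (1,0) H  (was 0)
#8 (0,1) C  (was 5)
#9 (2,5) C  (was 1)
#10 (0,5) C  (was 1)

CLASS = CONFLICT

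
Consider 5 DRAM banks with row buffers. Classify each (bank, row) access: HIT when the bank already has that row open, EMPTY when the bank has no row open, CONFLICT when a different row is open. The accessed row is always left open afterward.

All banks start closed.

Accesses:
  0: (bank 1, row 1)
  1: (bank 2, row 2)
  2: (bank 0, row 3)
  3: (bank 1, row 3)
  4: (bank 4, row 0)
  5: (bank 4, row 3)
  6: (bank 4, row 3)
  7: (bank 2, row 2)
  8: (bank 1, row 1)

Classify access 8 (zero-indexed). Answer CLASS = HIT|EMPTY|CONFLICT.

CLASS = CONFLICT

0: bank 1 row 1 — prev None → EMPTY
1: bank 2 row 2 — prev None → EMPTY
2: bank 0 row 3 — prev None → EMPTY
3: bank 1 row 3 — prev 1 → CONFLICT
4: bank 4 row 0 — prev None → EMPTY
5: bank 4 row 3 — prev 0 → CONFLICT
6: bank 4 row 3 — prev 3 → HIT
7: bank 2 row 2 — prev 2 → HIT
8: bank 1 row 1 — prev 3 → CONFLICT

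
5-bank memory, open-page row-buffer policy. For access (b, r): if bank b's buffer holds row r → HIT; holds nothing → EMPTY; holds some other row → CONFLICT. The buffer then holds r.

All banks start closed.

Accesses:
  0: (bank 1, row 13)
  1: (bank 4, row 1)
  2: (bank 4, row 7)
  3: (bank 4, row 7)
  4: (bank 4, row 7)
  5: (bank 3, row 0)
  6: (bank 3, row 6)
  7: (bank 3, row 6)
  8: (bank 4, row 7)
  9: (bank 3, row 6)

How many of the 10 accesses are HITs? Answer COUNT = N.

#0 (1,13) E
#1 (4,1) E
#2 (4,7) C  (was 1)
#3 (4,7) H  (was 7)
#4 (4,7) H  (was 7)
#5 (3,0) E
#6 (3,6) C  (was 0)
#7 (3,6) H  (was 6)
#8 (4,7) H  (was 7)
#9 (3,6) H  (was 6)

COUNT = 5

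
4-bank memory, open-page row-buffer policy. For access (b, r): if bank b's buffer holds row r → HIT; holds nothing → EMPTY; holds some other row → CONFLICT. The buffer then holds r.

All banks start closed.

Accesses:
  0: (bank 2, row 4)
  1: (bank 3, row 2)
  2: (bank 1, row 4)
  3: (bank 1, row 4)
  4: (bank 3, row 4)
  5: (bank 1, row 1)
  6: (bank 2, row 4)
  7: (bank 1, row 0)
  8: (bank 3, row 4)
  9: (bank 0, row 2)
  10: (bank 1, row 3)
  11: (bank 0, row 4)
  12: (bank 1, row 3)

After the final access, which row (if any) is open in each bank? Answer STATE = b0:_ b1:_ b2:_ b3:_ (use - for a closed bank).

STATE = b0:4 b1:3 b2:4 b3:4

0: bank 2 row 4 — prev None → EMPTY
1: bank 3 row 2 — prev None → EMPTY
2: bank 1 row 4 — prev None → EMPTY
3: bank 1 row 4 — prev 4 → HIT
4: bank 3 row 4 — prev 2 → CONFLICT
5: bank 1 row 1 — prev 4 → CONFLICT
6: bank 2 row 4 — prev 4 → HIT
7: bank 1 row 0 — prev 1 → CONFLICT
8: bank 3 row 4 — prev 4 → HIT
9: bank 0 row 2 — prev None → EMPTY
10: bank 1 row 3 — prev 0 → CONFLICT
11: bank 0 row 4 — prev 2 → CONFLICT
12: bank 1 row 3 — prev 3 → HIT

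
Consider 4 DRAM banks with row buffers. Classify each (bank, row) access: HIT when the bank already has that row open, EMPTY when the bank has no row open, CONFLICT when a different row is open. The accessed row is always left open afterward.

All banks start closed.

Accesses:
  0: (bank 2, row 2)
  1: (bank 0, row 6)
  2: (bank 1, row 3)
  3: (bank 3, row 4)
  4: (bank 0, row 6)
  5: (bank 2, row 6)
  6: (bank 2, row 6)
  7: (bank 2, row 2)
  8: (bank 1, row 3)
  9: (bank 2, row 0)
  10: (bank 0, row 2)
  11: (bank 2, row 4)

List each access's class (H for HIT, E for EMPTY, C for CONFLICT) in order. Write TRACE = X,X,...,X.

step 0: bank2 None->2 [EMPTY]
step 1: bank0 None->6 [EMPTY]
step 2: bank1 None->3 [EMPTY]
step 3: bank3 None->4 [EMPTY]
step 4: bank0 6->6 [HIT]
step 5: bank2 2->6 [CONFLICT]
step 6: bank2 6->6 [HIT]
step 7: bank2 6->2 [CONFLICT]
step 8: bank1 3->3 [HIT]
step 9: bank2 2->0 [CONFLICT]
step 10: bank0 6->2 [CONFLICT]
step 11: bank2 0->4 [CONFLICT]

TRACE = E,E,E,E,H,C,H,C,H,C,C,C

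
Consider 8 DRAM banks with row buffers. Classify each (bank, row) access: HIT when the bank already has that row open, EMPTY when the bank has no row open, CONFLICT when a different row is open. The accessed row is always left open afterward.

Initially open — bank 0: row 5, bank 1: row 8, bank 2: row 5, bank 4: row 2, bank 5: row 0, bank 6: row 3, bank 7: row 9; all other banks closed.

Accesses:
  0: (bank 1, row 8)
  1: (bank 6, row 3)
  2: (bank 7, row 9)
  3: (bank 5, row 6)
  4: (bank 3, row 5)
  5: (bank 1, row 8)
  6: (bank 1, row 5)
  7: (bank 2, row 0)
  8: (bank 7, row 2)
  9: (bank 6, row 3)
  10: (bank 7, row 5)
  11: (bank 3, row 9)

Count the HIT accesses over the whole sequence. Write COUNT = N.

COUNT = 5

0: bank 1 row 8 — prev 8 → HIT
1: bank 6 row 3 — prev 3 → HIT
2: bank 7 row 9 — prev 9 → HIT
3: bank 5 row 6 — prev 0 → CONFLICT
4: bank 3 row 5 — prev None → EMPTY
5: bank 1 row 8 — prev 8 → HIT
6: bank 1 row 5 — prev 8 → CONFLICT
7: bank 2 row 0 — prev 5 → CONFLICT
8: bank 7 row 2 — prev 9 → CONFLICT
9: bank 6 row 3 — prev 3 → HIT
10: bank 7 row 5 — prev 2 → CONFLICT
11: bank 3 row 9 — prev 5 → CONFLICT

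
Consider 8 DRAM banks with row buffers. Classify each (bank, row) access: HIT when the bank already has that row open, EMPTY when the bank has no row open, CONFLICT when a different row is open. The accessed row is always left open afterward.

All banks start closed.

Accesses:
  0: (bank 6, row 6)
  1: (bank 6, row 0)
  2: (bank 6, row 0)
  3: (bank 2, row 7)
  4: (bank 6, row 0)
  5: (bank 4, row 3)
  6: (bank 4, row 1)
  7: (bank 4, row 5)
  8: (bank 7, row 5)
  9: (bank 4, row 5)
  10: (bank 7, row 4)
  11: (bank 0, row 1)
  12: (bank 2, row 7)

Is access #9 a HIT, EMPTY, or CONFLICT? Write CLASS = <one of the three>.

CLASS = HIT

step 0: bank6 None->6 [EMPTY]
step 1: bank6 6->0 [CONFLICT]
step 2: bank6 0->0 [HIT]
step 3: bank2 None->7 [EMPTY]
step 4: bank6 0->0 [HIT]
step 5: bank4 None->3 [EMPTY]
step 6: bank4 3->1 [CONFLICT]
step 7: bank4 1->5 [CONFLICT]
step 8: bank7 None->5 [EMPTY]
step 9: bank4 5->5 [HIT]
step 10: bank7 5->4 [CONFLICT]
step 11: bank0 None->1 [EMPTY]
step 12: bank2 7->7 [HIT]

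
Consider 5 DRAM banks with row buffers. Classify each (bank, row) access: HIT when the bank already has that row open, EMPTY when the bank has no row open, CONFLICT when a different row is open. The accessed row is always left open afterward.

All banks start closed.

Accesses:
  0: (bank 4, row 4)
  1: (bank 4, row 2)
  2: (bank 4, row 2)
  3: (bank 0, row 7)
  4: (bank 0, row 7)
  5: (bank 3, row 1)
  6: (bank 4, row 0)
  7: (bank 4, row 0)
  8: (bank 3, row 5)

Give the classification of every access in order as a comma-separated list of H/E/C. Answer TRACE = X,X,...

TRACE = E,C,H,E,H,E,C,H,C

  [0] b4 r4: no row ⇒ E
  [1] b4 r2: had r4 ⇒ C
  [2] b4 r2: had r2 ⇒ H
  [3] b0 r7: no row ⇒ E
  [4] b0 r7: had r7 ⇒ H
  [5] b3 r1: no row ⇒ E
  [6] b4 r0: had r2 ⇒ C
  [7] b4 r0: had r0 ⇒ H
  [8] b3 r5: had r1 ⇒ C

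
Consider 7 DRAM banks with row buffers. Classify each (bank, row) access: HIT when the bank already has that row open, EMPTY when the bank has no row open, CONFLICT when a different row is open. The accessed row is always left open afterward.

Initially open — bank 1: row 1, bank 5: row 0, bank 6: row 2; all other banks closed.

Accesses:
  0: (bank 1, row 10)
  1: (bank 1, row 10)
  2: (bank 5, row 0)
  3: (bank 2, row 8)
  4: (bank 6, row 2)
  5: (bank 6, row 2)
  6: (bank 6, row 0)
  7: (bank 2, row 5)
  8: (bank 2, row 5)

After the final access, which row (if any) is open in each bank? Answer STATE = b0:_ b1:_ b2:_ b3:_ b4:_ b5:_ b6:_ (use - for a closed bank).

STATE = b0:- b1:10 b2:5 b3:- b4:- b5:0 b6:0

  [0] b1 r10: had r1 ⇒ C
  [1] b1 r10: had r10 ⇒ H
  [2] b5 r0: had r0 ⇒ H
  [3] b2 r8: no row ⇒ E
  [4] b6 r2: had r2 ⇒ H
  [5] b6 r2: had r2 ⇒ H
  [6] b6 r0: had r2 ⇒ C
  [7] b2 r5: had r8 ⇒ C
  [8] b2 r5: had r5 ⇒ H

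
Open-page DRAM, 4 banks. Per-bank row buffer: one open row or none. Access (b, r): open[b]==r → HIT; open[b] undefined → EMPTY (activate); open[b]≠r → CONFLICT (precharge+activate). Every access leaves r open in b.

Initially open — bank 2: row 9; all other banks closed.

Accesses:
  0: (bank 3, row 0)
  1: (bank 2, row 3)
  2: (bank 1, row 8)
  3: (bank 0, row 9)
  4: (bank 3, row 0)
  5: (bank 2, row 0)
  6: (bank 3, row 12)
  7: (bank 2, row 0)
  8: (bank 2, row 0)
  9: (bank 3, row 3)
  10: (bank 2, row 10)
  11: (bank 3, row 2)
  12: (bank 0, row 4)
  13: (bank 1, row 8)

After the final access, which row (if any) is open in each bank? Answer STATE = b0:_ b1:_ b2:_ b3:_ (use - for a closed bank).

  [0] b3 r0: no row ⇒ E
  [1] b2 r3: had r9 ⇒ C
  [2] b1 r8: no row ⇒ E
  [3] b0 r9: no row ⇒ E
  [4] b3 r0: had r0 ⇒ H
  [5] b2 r0: had r3 ⇒ C
  [6] b3 r12: had r0 ⇒ C
  [7] b2 r0: had r0 ⇒ H
  [8] b2 r0: had r0 ⇒ H
  [9] b3 r3: had r12 ⇒ C
  [10] b2 r10: had r0 ⇒ C
  [11] b3 r2: had r3 ⇒ C
  [12] b0 r4: had r9 ⇒ C
  [13] b1 r8: had r8 ⇒ H

STATE = b0:4 b1:8 b2:10 b3:2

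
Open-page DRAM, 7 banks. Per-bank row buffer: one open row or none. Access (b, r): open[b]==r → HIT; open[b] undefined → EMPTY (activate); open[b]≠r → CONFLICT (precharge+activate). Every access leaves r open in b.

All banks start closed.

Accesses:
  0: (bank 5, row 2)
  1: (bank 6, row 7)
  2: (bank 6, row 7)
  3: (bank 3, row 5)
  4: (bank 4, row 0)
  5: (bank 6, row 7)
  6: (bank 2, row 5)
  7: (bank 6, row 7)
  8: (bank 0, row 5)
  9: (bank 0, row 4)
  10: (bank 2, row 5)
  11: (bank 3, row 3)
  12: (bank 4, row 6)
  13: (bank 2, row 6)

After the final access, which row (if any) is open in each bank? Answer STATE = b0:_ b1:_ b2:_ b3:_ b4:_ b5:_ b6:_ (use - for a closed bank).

0: bank 5 row 2 — prev None → EMPTY
1: bank 6 row 7 — prev None → EMPTY
2: bank 6 row 7 — prev 7 → HIT
3: bank 3 row 5 — prev None → EMPTY
4: bank 4 row 0 — prev None → EMPTY
5: bank 6 row 7 — prev 7 → HIT
6: bank 2 row 5 — prev None → EMPTY
7: bank 6 row 7 — prev 7 → HIT
8: bank 0 row 5 — prev None → EMPTY
9: bank 0 row 4 — prev 5 → CONFLICT
10: bank 2 row 5 — prev 5 → HIT
11: bank 3 row 3 — prev 5 → CONFLICT
12: bank 4 row 6 — prev 0 → CONFLICT
13: bank 2 row 6 — prev 5 → CONFLICT

STATE = b0:4 b1:- b2:6 b3:3 b4:6 b5:2 b6:7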